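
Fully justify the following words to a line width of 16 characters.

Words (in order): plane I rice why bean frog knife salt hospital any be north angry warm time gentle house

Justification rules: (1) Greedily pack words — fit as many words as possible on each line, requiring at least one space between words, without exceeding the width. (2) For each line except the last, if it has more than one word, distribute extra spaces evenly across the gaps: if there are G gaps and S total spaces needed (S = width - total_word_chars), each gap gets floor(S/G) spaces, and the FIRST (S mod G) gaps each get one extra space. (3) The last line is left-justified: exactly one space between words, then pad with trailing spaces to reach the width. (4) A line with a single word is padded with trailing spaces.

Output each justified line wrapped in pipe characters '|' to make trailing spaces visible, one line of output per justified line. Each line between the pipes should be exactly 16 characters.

Line 1: ['plane', 'I', 'rice', 'why'] (min_width=16, slack=0)
Line 2: ['bean', 'frog', 'knife'] (min_width=15, slack=1)
Line 3: ['salt', 'hospital'] (min_width=13, slack=3)
Line 4: ['any', 'be', 'north'] (min_width=12, slack=4)
Line 5: ['angry', 'warm', 'time'] (min_width=15, slack=1)
Line 6: ['gentle', 'house'] (min_width=12, slack=4)

Answer: |plane I rice why|
|bean  frog knife|
|salt    hospital|
|any   be   north|
|angry  warm time|
|gentle house    |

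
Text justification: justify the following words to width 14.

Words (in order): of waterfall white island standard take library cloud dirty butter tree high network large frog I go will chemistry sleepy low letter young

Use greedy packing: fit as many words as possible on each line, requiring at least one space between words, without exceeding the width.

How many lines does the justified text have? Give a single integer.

Line 1: ['of', 'waterfall'] (min_width=12, slack=2)
Line 2: ['white', 'island'] (min_width=12, slack=2)
Line 3: ['standard', 'take'] (min_width=13, slack=1)
Line 4: ['library', 'cloud'] (min_width=13, slack=1)
Line 5: ['dirty', 'butter'] (min_width=12, slack=2)
Line 6: ['tree', 'high'] (min_width=9, slack=5)
Line 7: ['network', 'large'] (min_width=13, slack=1)
Line 8: ['frog', 'I', 'go', 'will'] (min_width=14, slack=0)
Line 9: ['chemistry'] (min_width=9, slack=5)
Line 10: ['sleepy', 'low'] (min_width=10, slack=4)
Line 11: ['letter', 'young'] (min_width=12, slack=2)
Total lines: 11

Answer: 11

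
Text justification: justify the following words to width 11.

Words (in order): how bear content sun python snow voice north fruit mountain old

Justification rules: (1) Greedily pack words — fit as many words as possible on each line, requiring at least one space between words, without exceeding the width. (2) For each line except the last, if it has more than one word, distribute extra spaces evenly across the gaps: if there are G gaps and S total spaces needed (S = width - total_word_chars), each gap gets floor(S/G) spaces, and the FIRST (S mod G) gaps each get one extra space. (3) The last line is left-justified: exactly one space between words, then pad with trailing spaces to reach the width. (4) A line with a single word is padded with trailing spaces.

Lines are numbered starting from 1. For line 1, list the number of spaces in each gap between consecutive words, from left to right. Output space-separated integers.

Line 1: ['how', 'bear'] (min_width=8, slack=3)
Line 2: ['content', 'sun'] (min_width=11, slack=0)
Line 3: ['python', 'snow'] (min_width=11, slack=0)
Line 4: ['voice', 'north'] (min_width=11, slack=0)
Line 5: ['fruit'] (min_width=5, slack=6)
Line 6: ['mountain'] (min_width=8, slack=3)
Line 7: ['old'] (min_width=3, slack=8)

Answer: 4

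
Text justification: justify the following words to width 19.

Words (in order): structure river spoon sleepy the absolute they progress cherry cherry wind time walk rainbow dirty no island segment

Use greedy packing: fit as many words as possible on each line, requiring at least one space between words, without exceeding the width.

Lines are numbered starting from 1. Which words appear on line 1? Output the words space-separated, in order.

Line 1: ['structure', 'river'] (min_width=15, slack=4)
Line 2: ['spoon', 'sleepy', 'the'] (min_width=16, slack=3)
Line 3: ['absolute', 'they'] (min_width=13, slack=6)
Line 4: ['progress', 'cherry'] (min_width=15, slack=4)
Line 5: ['cherry', 'wind', 'time'] (min_width=16, slack=3)
Line 6: ['walk', 'rainbow', 'dirty'] (min_width=18, slack=1)
Line 7: ['no', 'island', 'segment'] (min_width=17, slack=2)

Answer: structure river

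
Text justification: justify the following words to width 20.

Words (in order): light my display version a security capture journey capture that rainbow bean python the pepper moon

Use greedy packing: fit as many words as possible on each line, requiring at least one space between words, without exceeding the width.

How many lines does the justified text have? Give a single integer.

Line 1: ['light', 'my', 'display'] (min_width=16, slack=4)
Line 2: ['version', 'a', 'security'] (min_width=18, slack=2)
Line 3: ['capture', 'journey'] (min_width=15, slack=5)
Line 4: ['capture', 'that', 'rainbow'] (min_width=20, slack=0)
Line 5: ['bean', 'python', 'the'] (min_width=15, slack=5)
Line 6: ['pepper', 'moon'] (min_width=11, slack=9)
Total lines: 6

Answer: 6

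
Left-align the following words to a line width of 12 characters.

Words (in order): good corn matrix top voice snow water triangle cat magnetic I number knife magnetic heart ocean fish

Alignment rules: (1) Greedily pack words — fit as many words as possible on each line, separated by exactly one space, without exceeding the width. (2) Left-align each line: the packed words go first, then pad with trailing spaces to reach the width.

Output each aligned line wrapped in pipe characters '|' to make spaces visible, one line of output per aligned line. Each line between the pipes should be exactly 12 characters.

Line 1: ['good', 'corn'] (min_width=9, slack=3)
Line 2: ['matrix', 'top'] (min_width=10, slack=2)
Line 3: ['voice', 'snow'] (min_width=10, slack=2)
Line 4: ['water'] (min_width=5, slack=7)
Line 5: ['triangle', 'cat'] (min_width=12, slack=0)
Line 6: ['magnetic', 'I'] (min_width=10, slack=2)
Line 7: ['number', 'knife'] (min_width=12, slack=0)
Line 8: ['magnetic'] (min_width=8, slack=4)
Line 9: ['heart', 'ocean'] (min_width=11, slack=1)
Line 10: ['fish'] (min_width=4, slack=8)

Answer: |good corn   |
|matrix top  |
|voice snow  |
|water       |
|triangle cat|
|magnetic I  |
|number knife|
|magnetic    |
|heart ocean |
|fish        |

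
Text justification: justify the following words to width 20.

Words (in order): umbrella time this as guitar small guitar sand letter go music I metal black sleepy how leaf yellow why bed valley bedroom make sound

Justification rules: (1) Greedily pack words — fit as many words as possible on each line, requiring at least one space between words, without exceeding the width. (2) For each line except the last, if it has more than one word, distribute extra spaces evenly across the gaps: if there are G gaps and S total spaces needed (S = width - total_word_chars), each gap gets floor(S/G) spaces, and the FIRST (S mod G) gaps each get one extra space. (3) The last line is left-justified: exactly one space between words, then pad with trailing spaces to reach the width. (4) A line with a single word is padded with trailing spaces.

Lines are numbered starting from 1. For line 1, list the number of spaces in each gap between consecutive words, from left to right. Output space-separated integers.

Line 1: ['umbrella', 'time', 'this'] (min_width=18, slack=2)
Line 2: ['as', 'guitar', 'small'] (min_width=15, slack=5)
Line 3: ['guitar', 'sand', 'letter'] (min_width=18, slack=2)
Line 4: ['go', 'music', 'I', 'metal'] (min_width=16, slack=4)
Line 5: ['black', 'sleepy', 'how'] (min_width=16, slack=4)
Line 6: ['leaf', 'yellow', 'why', 'bed'] (min_width=19, slack=1)
Line 7: ['valley', 'bedroom', 'make'] (min_width=19, slack=1)
Line 8: ['sound'] (min_width=5, slack=15)

Answer: 2 2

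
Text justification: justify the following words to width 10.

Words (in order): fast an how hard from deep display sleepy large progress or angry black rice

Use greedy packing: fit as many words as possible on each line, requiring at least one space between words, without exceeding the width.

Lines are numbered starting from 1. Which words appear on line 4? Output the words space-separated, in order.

Line 1: ['fast', 'an'] (min_width=7, slack=3)
Line 2: ['how', 'hard'] (min_width=8, slack=2)
Line 3: ['from', 'deep'] (min_width=9, slack=1)
Line 4: ['display'] (min_width=7, slack=3)
Line 5: ['sleepy'] (min_width=6, slack=4)
Line 6: ['large'] (min_width=5, slack=5)
Line 7: ['progress'] (min_width=8, slack=2)
Line 8: ['or', 'angry'] (min_width=8, slack=2)
Line 9: ['black', 'rice'] (min_width=10, slack=0)

Answer: display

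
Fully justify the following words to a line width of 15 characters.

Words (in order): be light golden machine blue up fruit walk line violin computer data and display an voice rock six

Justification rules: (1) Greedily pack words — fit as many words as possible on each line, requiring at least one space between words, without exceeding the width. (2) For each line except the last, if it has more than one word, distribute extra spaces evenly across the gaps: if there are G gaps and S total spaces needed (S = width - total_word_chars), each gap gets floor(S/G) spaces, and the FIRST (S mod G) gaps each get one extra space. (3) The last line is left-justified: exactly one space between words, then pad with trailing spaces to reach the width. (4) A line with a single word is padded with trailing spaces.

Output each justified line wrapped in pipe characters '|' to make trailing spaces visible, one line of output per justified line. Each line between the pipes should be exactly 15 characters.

Answer: |be light golden|
|machine blue up|
|fruit walk line|
|violin computer|
|data        and|
|display      an|
|voice rock six |

Derivation:
Line 1: ['be', 'light', 'golden'] (min_width=15, slack=0)
Line 2: ['machine', 'blue', 'up'] (min_width=15, slack=0)
Line 3: ['fruit', 'walk', 'line'] (min_width=15, slack=0)
Line 4: ['violin', 'computer'] (min_width=15, slack=0)
Line 5: ['data', 'and'] (min_width=8, slack=7)
Line 6: ['display', 'an'] (min_width=10, slack=5)
Line 7: ['voice', 'rock', 'six'] (min_width=14, slack=1)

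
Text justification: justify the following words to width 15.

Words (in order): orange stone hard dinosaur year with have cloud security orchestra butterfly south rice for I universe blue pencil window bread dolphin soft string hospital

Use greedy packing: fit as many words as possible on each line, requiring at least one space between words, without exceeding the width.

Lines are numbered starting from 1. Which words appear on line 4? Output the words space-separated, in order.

Answer: cloud security

Derivation:
Line 1: ['orange', 'stone'] (min_width=12, slack=3)
Line 2: ['hard', 'dinosaur'] (min_width=13, slack=2)
Line 3: ['year', 'with', 'have'] (min_width=14, slack=1)
Line 4: ['cloud', 'security'] (min_width=14, slack=1)
Line 5: ['orchestra'] (min_width=9, slack=6)
Line 6: ['butterfly', 'south'] (min_width=15, slack=0)
Line 7: ['rice', 'for', 'I'] (min_width=10, slack=5)
Line 8: ['universe', 'blue'] (min_width=13, slack=2)
Line 9: ['pencil', 'window'] (min_width=13, slack=2)
Line 10: ['bread', 'dolphin'] (min_width=13, slack=2)
Line 11: ['soft', 'string'] (min_width=11, slack=4)
Line 12: ['hospital'] (min_width=8, slack=7)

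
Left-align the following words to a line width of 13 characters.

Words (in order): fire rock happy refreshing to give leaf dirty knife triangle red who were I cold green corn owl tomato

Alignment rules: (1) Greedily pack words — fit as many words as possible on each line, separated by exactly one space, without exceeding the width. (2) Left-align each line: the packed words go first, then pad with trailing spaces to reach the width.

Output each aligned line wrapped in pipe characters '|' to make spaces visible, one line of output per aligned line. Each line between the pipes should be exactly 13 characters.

Line 1: ['fire', 'rock'] (min_width=9, slack=4)
Line 2: ['happy'] (min_width=5, slack=8)
Line 3: ['refreshing', 'to'] (min_width=13, slack=0)
Line 4: ['give', 'leaf'] (min_width=9, slack=4)
Line 5: ['dirty', 'knife'] (min_width=11, slack=2)
Line 6: ['triangle', 'red'] (min_width=12, slack=1)
Line 7: ['who', 'were', 'I'] (min_width=10, slack=3)
Line 8: ['cold', 'green'] (min_width=10, slack=3)
Line 9: ['corn', 'owl'] (min_width=8, slack=5)
Line 10: ['tomato'] (min_width=6, slack=7)

Answer: |fire rock    |
|happy        |
|refreshing to|
|give leaf    |
|dirty knife  |
|triangle red |
|who were I   |
|cold green   |
|corn owl     |
|tomato       |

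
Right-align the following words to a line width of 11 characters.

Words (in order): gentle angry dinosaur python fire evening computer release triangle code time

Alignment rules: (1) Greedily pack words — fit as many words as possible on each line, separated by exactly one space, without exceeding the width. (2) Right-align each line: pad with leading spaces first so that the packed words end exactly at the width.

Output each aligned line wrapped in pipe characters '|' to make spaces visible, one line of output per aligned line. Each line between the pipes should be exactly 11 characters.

Line 1: ['gentle'] (min_width=6, slack=5)
Line 2: ['angry'] (min_width=5, slack=6)
Line 3: ['dinosaur'] (min_width=8, slack=3)
Line 4: ['python', 'fire'] (min_width=11, slack=0)
Line 5: ['evening'] (min_width=7, slack=4)
Line 6: ['computer'] (min_width=8, slack=3)
Line 7: ['release'] (min_width=7, slack=4)
Line 8: ['triangle'] (min_width=8, slack=3)
Line 9: ['code', 'time'] (min_width=9, slack=2)

Answer: |     gentle|
|      angry|
|   dinosaur|
|python fire|
|    evening|
|   computer|
|    release|
|   triangle|
|  code time|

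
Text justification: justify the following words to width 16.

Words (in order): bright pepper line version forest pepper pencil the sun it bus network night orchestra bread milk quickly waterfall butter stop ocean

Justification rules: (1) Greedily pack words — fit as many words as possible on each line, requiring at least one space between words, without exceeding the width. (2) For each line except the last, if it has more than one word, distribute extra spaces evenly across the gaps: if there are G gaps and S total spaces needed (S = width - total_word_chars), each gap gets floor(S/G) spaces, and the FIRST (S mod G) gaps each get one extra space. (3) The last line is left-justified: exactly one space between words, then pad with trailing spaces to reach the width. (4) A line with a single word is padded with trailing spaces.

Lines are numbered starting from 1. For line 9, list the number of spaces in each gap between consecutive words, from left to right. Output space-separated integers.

Line 1: ['bright', 'pepper'] (min_width=13, slack=3)
Line 2: ['line', 'version'] (min_width=12, slack=4)
Line 3: ['forest', 'pepper'] (min_width=13, slack=3)
Line 4: ['pencil', 'the', 'sun'] (min_width=14, slack=2)
Line 5: ['it', 'bus', 'network'] (min_width=14, slack=2)
Line 6: ['night', 'orchestra'] (min_width=15, slack=1)
Line 7: ['bread', 'milk'] (min_width=10, slack=6)
Line 8: ['quickly'] (min_width=7, slack=9)
Line 9: ['waterfall', 'butter'] (min_width=16, slack=0)
Line 10: ['stop', 'ocean'] (min_width=10, slack=6)

Answer: 1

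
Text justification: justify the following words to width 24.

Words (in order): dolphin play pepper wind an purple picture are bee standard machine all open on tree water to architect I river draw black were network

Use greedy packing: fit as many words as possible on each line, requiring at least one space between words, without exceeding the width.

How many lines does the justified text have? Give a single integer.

Answer: 6

Derivation:
Line 1: ['dolphin', 'play', 'pepper', 'wind'] (min_width=24, slack=0)
Line 2: ['an', 'purple', 'picture', 'are'] (min_width=21, slack=3)
Line 3: ['bee', 'standard', 'machine', 'all'] (min_width=24, slack=0)
Line 4: ['open', 'on', 'tree', 'water', 'to'] (min_width=21, slack=3)
Line 5: ['architect', 'I', 'river', 'draw'] (min_width=22, slack=2)
Line 6: ['black', 'were', 'network'] (min_width=18, slack=6)
Total lines: 6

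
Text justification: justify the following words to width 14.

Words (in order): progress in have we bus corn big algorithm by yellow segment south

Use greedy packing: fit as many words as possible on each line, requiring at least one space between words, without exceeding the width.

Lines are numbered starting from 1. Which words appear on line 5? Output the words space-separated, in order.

Answer: yellow segment

Derivation:
Line 1: ['progress', 'in'] (min_width=11, slack=3)
Line 2: ['have', 'we', 'bus'] (min_width=11, slack=3)
Line 3: ['corn', 'big'] (min_width=8, slack=6)
Line 4: ['algorithm', 'by'] (min_width=12, slack=2)
Line 5: ['yellow', 'segment'] (min_width=14, slack=0)
Line 6: ['south'] (min_width=5, slack=9)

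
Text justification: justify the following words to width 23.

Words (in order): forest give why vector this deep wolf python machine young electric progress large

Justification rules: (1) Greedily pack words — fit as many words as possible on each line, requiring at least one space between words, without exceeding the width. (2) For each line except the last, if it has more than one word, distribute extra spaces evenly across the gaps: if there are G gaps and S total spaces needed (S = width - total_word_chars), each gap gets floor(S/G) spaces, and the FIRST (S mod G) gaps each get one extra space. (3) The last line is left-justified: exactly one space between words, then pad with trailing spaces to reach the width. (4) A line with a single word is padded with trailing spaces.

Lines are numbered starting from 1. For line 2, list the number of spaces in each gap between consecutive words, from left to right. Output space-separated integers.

Answer: 2 2 1

Derivation:
Line 1: ['forest', 'give', 'why', 'vector'] (min_width=22, slack=1)
Line 2: ['this', 'deep', 'wolf', 'python'] (min_width=21, slack=2)
Line 3: ['machine', 'young', 'electric'] (min_width=22, slack=1)
Line 4: ['progress', 'large'] (min_width=14, slack=9)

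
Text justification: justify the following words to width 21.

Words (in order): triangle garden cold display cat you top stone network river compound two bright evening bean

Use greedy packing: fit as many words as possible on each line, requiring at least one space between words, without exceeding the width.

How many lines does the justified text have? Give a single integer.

Line 1: ['triangle', 'garden', 'cold'] (min_width=20, slack=1)
Line 2: ['display', 'cat', 'you', 'top'] (min_width=19, slack=2)
Line 3: ['stone', 'network', 'river'] (min_width=19, slack=2)
Line 4: ['compound', 'two', 'bright'] (min_width=19, slack=2)
Line 5: ['evening', 'bean'] (min_width=12, slack=9)
Total lines: 5

Answer: 5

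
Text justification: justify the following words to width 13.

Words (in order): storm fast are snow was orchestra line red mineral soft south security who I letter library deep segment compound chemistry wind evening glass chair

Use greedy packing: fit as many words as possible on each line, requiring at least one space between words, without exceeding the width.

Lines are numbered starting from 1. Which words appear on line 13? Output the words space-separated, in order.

Line 1: ['storm', 'fast'] (min_width=10, slack=3)
Line 2: ['are', 'snow', 'was'] (min_width=12, slack=1)
Line 3: ['orchestra'] (min_width=9, slack=4)
Line 4: ['line', 'red'] (min_width=8, slack=5)
Line 5: ['mineral', 'soft'] (min_width=12, slack=1)
Line 6: ['south'] (min_width=5, slack=8)
Line 7: ['security', 'who'] (min_width=12, slack=1)
Line 8: ['I', 'letter'] (min_width=8, slack=5)
Line 9: ['library', 'deep'] (min_width=12, slack=1)
Line 10: ['segment'] (min_width=7, slack=6)
Line 11: ['compound'] (min_width=8, slack=5)
Line 12: ['chemistry'] (min_width=9, slack=4)
Line 13: ['wind', 'evening'] (min_width=12, slack=1)
Line 14: ['glass', 'chair'] (min_width=11, slack=2)

Answer: wind evening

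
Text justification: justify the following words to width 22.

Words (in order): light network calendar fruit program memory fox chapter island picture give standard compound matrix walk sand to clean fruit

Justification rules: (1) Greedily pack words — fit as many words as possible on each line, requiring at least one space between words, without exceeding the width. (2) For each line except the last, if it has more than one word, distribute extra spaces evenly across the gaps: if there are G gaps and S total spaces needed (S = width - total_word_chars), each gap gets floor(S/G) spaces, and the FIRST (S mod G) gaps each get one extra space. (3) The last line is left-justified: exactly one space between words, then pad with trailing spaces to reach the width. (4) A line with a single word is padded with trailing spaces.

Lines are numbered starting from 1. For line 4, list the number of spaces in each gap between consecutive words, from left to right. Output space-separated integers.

Line 1: ['light', 'network', 'calendar'] (min_width=22, slack=0)
Line 2: ['fruit', 'program', 'memory'] (min_width=20, slack=2)
Line 3: ['fox', 'chapter', 'island'] (min_width=18, slack=4)
Line 4: ['picture', 'give', 'standard'] (min_width=21, slack=1)
Line 5: ['compound', 'matrix', 'walk'] (min_width=20, slack=2)
Line 6: ['sand', 'to', 'clean', 'fruit'] (min_width=19, slack=3)

Answer: 2 1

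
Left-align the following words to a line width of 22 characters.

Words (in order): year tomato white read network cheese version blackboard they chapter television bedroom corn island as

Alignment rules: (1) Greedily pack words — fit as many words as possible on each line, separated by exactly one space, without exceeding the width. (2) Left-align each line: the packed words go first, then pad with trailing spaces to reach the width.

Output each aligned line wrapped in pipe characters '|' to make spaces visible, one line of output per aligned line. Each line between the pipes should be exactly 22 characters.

Answer: |year tomato white read|
|network cheese version|
|blackboard they       |
|chapter television    |
|bedroom corn island as|

Derivation:
Line 1: ['year', 'tomato', 'white', 'read'] (min_width=22, slack=0)
Line 2: ['network', 'cheese', 'version'] (min_width=22, slack=0)
Line 3: ['blackboard', 'they'] (min_width=15, slack=7)
Line 4: ['chapter', 'television'] (min_width=18, slack=4)
Line 5: ['bedroom', 'corn', 'island', 'as'] (min_width=22, slack=0)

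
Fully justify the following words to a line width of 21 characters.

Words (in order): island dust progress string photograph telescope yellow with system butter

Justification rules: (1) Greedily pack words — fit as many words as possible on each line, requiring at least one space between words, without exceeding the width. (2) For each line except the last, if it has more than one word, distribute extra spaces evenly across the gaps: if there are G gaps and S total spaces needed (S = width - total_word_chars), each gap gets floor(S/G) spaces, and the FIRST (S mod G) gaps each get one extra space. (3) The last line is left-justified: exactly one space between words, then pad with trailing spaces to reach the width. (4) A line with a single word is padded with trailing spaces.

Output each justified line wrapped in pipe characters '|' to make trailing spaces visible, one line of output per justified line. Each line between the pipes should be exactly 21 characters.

Answer: |island  dust progress|
|string     photograph|
|telescope yellow with|
|system butter        |

Derivation:
Line 1: ['island', 'dust', 'progress'] (min_width=20, slack=1)
Line 2: ['string', 'photograph'] (min_width=17, slack=4)
Line 3: ['telescope', 'yellow', 'with'] (min_width=21, slack=0)
Line 4: ['system', 'butter'] (min_width=13, slack=8)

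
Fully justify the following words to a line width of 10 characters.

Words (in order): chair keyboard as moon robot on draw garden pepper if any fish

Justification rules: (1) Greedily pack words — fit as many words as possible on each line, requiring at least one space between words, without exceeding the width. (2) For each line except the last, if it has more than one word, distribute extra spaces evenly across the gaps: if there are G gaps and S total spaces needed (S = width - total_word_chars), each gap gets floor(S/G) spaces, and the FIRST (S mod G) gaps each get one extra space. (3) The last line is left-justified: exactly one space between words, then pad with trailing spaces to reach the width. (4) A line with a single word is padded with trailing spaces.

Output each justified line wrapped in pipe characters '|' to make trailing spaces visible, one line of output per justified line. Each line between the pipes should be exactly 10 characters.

Answer: |chair     |
|keyboard  |
|as    moon|
|robot   on|
|draw      |
|garden    |
|pepper  if|
|any fish  |

Derivation:
Line 1: ['chair'] (min_width=5, slack=5)
Line 2: ['keyboard'] (min_width=8, slack=2)
Line 3: ['as', 'moon'] (min_width=7, slack=3)
Line 4: ['robot', 'on'] (min_width=8, slack=2)
Line 5: ['draw'] (min_width=4, slack=6)
Line 6: ['garden'] (min_width=6, slack=4)
Line 7: ['pepper', 'if'] (min_width=9, slack=1)
Line 8: ['any', 'fish'] (min_width=8, slack=2)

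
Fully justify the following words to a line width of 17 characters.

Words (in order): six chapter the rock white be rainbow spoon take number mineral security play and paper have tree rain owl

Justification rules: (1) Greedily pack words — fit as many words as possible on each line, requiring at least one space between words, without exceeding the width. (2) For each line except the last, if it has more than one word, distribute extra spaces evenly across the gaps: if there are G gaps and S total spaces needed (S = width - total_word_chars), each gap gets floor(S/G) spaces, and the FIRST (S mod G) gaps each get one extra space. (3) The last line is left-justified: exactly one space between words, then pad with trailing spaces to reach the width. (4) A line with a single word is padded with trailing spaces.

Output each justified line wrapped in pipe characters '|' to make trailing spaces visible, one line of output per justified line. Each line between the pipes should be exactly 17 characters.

Answer: |six  chapter  the|
|rock   white   be|
|rainbow     spoon|
|take       number|
|mineral  security|
|play   and  paper|
|have   tree  rain|
|owl              |

Derivation:
Line 1: ['six', 'chapter', 'the'] (min_width=15, slack=2)
Line 2: ['rock', 'white', 'be'] (min_width=13, slack=4)
Line 3: ['rainbow', 'spoon'] (min_width=13, slack=4)
Line 4: ['take', 'number'] (min_width=11, slack=6)
Line 5: ['mineral', 'security'] (min_width=16, slack=1)
Line 6: ['play', 'and', 'paper'] (min_width=14, slack=3)
Line 7: ['have', 'tree', 'rain'] (min_width=14, slack=3)
Line 8: ['owl'] (min_width=3, slack=14)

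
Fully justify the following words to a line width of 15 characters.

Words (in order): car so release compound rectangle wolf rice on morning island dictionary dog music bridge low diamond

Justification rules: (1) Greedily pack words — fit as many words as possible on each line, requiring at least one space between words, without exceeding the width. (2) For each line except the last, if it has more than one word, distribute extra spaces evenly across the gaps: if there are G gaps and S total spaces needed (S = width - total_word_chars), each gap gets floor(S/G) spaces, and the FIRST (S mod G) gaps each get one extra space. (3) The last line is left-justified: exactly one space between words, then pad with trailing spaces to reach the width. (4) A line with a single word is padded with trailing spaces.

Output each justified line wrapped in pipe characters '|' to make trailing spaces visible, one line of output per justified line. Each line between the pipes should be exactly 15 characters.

Line 1: ['car', 'so', 'release'] (min_width=14, slack=1)
Line 2: ['compound'] (min_width=8, slack=7)
Line 3: ['rectangle', 'wolf'] (min_width=14, slack=1)
Line 4: ['rice', 'on', 'morning'] (min_width=15, slack=0)
Line 5: ['island'] (min_width=6, slack=9)
Line 6: ['dictionary', 'dog'] (min_width=14, slack=1)
Line 7: ['music', 'bridge'] (min_width=12, slack=3)
Line 8: ['low', 'diamond'] (min_width=11, slack=4)

Answer: |car  so release|
|compound       |
|rectangle  wolf|
|rice on morning|
|island         |
|dictionary  dog|
|music    bridge|
|low diamond    |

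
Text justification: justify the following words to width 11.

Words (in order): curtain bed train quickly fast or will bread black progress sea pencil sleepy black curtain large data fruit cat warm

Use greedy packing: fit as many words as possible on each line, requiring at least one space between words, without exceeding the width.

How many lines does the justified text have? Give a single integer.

Line 1: ['curtain', 'bed'] (min_width=11, slack=0)
Line 2: ['train'] (min_width=5, slack=6)
Line 3: ['quickly'] (min_width=7, slack=4)
Line 4: ['fast', 'or'] (min_width=7, slack=4)
Line 5: ['will', 'bread'] (min_width=10, slack=1)
Line 6: ['black'] (min_width=5, slack=6)
Line 7: ['progress'] (min_width=8, slack=3)
Line 8: ['sea', 'pencil'] (min_width=10, slack=1)
Line 9: ['sleepy'] (min_width=6, slack=5)
Line 10: ['black'] (min_width=5, slack=6)
Line 11: ['curtain'] (min_width=7, slack=4)
Line 12: ['large', 'data'] (min_width=10, slack=1)
Line 13: ['fruit', 'cat'] (min_width=9, slack=2)
Line 14: ['warm'] (min_width=4, slack=7)
Total lines: 14

Answer: 14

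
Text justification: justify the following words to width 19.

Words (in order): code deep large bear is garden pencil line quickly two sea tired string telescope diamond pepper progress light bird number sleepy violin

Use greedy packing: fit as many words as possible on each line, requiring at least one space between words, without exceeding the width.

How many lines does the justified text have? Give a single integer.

Line 1: ['code', 'deep', 'large'] (min_width=15, slack=4)
Line 2: ['bear', 'is', 'garden'] (min_width=14, slack=5)
Line 3: ['pencil', 'line', 'quickly'] (min_width=19, slack=0)
Line 4: ['two', 'sea', 'tired'] (min_width=13, slack=6)
Line 5: ['string', 'telescope'] (min_width=16, slack=3)
Line 6: ['diamond', 'pepper'] (min_width=14, slack=5)
Line 7: ['progress', 'light', 'bird'] (min_width=19, slack=0)
Line 8: ['number', 'sleepy'] (min_width=13, slack=6)
Line 9: ['violin'] (min_width=6, slack=13)
Total lines: 9

Answer: 9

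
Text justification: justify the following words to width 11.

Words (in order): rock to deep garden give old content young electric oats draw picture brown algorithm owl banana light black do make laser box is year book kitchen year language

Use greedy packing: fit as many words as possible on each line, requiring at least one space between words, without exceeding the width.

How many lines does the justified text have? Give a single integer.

Line 1: ['rock', 'to'] (min_width=7, slack=4)
Line 2: ['deep', 'garden'] (min_width=11, slack=0)
Line 3: ['give', 'old'] (min_width=8, slack=3)
Line 4: ['content'] (min_width=7, slack=4)
Line 5: ['young'] (min_width=5, slack=6)
Line 6: ['electric'] (min_width=8, slack=3)
Line 7: ['oats', 'draw'] (min_width=9, slack=2)
Line 8: ['picture'] (min_width=7, slack=4)
Line 9: ['brown'] (min_width=5, slack=6)
Line 10: ['algorithm'] (min_width=9, slack=2)
Line 11: ['owl', 'banana'] (min_width=10, slack=1)
Line 12: ['light', 'black'] (min_width=11, slack=0)
Line 13: ['do', 'make'] (min_width=7, slack=4)
Line 14: ['laser', 'box'] (min_width=9, slack=2)
Line 15: ['is', 'year'] (min_width=7, slack=4)
Line 16: ['book'] (min_width=4, slack=7)
Line 17: ['kitchen'] (min_width=7, slack=4)
Line 18: ['year'] (min_width=4, slack=7)
Line 19: ['language'] (min_width=8, slack=3)
Total lines: 19

Answer: 19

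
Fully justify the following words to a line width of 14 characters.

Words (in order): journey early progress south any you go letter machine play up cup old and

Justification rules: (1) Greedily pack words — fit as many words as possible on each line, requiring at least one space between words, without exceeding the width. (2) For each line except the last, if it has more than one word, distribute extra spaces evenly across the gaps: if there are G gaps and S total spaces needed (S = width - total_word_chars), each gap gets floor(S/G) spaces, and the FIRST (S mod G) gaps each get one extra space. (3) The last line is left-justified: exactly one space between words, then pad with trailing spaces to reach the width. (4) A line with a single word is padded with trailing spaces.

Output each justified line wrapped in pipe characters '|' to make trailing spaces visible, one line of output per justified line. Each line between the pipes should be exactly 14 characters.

Line 1: ['journey', 'early'] (min_width=13, slack=1)
Line 2: ['progress', 'south'] (min_width=14, slack=0)
Line 3: ['any', 'you', 'go'] (min_width=10, slack=4)
Line 4: ['letter', 'machine'] (min_width=14, slack=0)
Line 5: ['play', 'up', 'cup'] (min_width=11, slack=3)
Line 6: ['old', 'and'] (min_width=7, slack=7)

Answer: |journey  early|
|progress south|
|any   you   go|
|letter machine|
|play   up  cup|
|old and       |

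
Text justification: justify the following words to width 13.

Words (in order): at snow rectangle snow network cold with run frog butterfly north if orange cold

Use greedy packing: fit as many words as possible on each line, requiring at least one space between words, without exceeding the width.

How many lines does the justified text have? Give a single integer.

Line 1: ['at', 'snow'] (min_width=7, slack=6)
Line 2: ['rectangle'] (min_width=9, slack=4)
Line 3: ['snow', 'network'] (min_width=12, slack=1)
Line 4: ['cold', 'with', 'run'] (min_width=13, slack=0)
Line 5: ['frog'] (min_width=4, slack=9)
Line 6: ['butterfly'] (min_width=9, slack=4)
Line 7: ['north', 'if'] (min_width=8, slack=5)
Line 8: ['orange', 'cold'] (min_width=11, slack=2)
Total lines: 8

Answer: 8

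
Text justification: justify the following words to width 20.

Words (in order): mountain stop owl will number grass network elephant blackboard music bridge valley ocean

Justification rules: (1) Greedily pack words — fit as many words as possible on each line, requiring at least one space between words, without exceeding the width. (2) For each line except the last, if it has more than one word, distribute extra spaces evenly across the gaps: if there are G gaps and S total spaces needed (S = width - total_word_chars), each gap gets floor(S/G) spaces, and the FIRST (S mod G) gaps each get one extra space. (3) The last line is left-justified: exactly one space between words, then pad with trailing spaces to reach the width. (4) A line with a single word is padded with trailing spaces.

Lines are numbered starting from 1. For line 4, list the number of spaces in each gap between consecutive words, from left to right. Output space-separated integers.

Line 1: ['mountain', 'stop', 'owl'] (min_width=17, slack=3)
Line 2: ['will', 'number', 'grass'] (min_width=17, slack=3)
Line 3: ['network', 'elephant'] (min_width=16, slack=4)
Line 4: ['blackboard', 'music'] (min_width=16, slack=4)
Line 5: ['bridge', 'valley', 'ocean'] (min_width=19, slack=1)

Answer: 5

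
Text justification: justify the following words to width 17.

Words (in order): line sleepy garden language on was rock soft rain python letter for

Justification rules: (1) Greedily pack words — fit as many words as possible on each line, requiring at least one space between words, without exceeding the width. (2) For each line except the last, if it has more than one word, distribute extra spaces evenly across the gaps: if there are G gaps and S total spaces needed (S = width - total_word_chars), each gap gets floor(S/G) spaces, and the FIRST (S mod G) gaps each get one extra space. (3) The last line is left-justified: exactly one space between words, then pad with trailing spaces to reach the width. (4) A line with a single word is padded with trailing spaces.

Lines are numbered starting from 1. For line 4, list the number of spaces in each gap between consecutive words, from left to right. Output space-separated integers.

Answer: 7

Derivation:
Line 1: ['line', 'sleepy'] (min_width=11, slack=6)
Line 2: ['garden', 'language'] (min_width=15, slack=2)
Line 3: ['on', 'was', 'rock', 'soft'] (min_width=16, slack=1)
Line 4: ['rain', 'python'] (min_width=11, slack=6)
Line 5: ['letter', 'for'] (min_width=10, slack=7)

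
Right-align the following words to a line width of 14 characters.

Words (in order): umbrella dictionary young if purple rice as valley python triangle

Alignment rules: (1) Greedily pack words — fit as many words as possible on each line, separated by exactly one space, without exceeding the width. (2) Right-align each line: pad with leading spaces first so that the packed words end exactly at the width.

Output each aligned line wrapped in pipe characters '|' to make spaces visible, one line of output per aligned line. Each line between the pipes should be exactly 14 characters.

Line 1: ['umbrella'] (min_width=8, slack=6)
Line 2: ['dictionary'] (min_width=10, slack=4)
Line 3: ['young', 'if'] (min_width=8, slack=6)
Line 4: ['purple', 'rice', 'as'] (min_width=14, slack=0)
Line 5: ['valley', 'python'] (min_width=13, slack=1)
Line 6: ['triangle'] (min_width=8, slack=6)

Answer: |      umbrella|
|    dictionary|
|      young if|
|purple rice as|
| valley python|
|      triangle|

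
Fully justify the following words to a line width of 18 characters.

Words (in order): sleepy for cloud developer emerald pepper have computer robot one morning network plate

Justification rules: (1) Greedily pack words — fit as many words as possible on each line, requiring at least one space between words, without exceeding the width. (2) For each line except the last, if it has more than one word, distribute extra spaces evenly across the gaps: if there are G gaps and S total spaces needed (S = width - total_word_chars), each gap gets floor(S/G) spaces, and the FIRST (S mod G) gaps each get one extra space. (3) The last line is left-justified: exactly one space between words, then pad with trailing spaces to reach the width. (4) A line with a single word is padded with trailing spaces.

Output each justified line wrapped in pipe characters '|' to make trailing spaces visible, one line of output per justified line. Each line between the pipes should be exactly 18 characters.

Answer: |sleepy  for  cloud|
|developer  emerald|
|pepper        have|
|computer robot one|
|morning    network|
|plate             |

Derivation:
Line 1: ['sleepy', 'for', 'cloud'] (min_width=16, slack=2)
Line 2: ['developer', 'emerald'] (min_width=17, slack=1)
Line 3: ['pepper', 'have'] (min_width=11, slack=7)
Line 4: ['computer', 'robot', 'one'] (min_width=18, slack=0)
Line 5: ['morning', 'network'] (min_width=15, slack=3)
Line 6: ['plate'] (min_width=5, slack=13)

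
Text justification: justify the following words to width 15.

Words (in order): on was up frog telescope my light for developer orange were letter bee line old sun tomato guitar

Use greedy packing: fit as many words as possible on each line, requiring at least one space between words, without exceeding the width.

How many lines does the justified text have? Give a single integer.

Answer: 8

Derivation:
Line 1: ['on', 'was', 'up', 'frog'] (min_width=14, slack=1)
Line 2: ['telescope', 'my'] (min_width=12, slack=3)
Line 3: ['light', 'for'] (min_width=9, slack=6)
Line 4: ['developer'] (min_width=9, slack=6)
Line 5: ['orange', 'were'] (min_width=11, slack=4)
Line 6: ['letter', 'bee', 'line'] (min_width=15, slack=0)
Line 7: ['old', 'sun', 'tomato'] (min_width=14, slack=1)
Line 8: ['guitar'] (min_width=6, slack=9)
Total lines: 8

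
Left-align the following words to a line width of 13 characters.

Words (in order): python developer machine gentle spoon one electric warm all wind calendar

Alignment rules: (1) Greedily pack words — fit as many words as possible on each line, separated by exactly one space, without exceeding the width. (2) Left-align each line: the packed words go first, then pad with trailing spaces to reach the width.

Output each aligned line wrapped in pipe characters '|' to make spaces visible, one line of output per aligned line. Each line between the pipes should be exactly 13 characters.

Line 1: ['python'] (min_width=6, slack=7)
Line 2: ['developer'] (min_width=9, slack=4)
Line 3: ['machine'] (min_width=7, slack=6)
Line 4: ['gentle', 'spoon'] (min_width=12, slack=1)
Line 5: ['one', 'electric'] (min_width=12, slack=1)
Line 6: ['warm', 'all', 'wind'] (min_width=13, slack=0)
Line 7: ['calendar'] (min_width=8, slack=5)

Answer: |python       |
|developer    |
|machine      |
|gentle spoon |
|one electric |
|warm all wind|
|calendar     |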